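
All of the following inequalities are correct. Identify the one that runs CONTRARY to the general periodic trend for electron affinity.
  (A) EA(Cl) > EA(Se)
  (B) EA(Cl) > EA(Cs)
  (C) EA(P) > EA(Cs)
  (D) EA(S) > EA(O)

(D)

The general trend: electron affinity increases across a period and decreases down a group.
(A) Cl (period 3, group 17) vs Se (period 4, group 16): the stated order agrees with the simple trend.
(B) Cl (period 3, group 17) vs Cs (period 6, group 1): the stated order agrees with the simple trend.
(C) P (period 3, group 15) vs Cs (period 6, group 1): the stated order agrees with the simple trend.
(D) S (period 3, group 16) vs O (period 2, group 16): the stated order contradicts the simple trend.
The exception is (D): the compact 2p subshell of O repels the added electron more than S's larger 3p does.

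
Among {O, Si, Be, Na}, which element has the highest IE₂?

The second ionization energy removes an electron from the +1 ion. For each element: O⁺ still has 5 valence electrons; Si⁺ still has 3 valence electrons; Be⁺ still has 1 valence electron; Na⁺ is the bare [Ne] core.
Breaking into a closed-shell core is much more expensive than removing a leftover valence electron — Na has the largest IE_2 here.
Valence configurations: O⁺ [He]2s²2p³, Si⁺ [Ne]3s²3p¹, Be⁺ [He]2s¹.
Tabulated IE_2 (kJ/mol): O 3388, Si 1577, Be 1757, Na 4562.
Hence IE_2: Si < Be < O < Na.

Na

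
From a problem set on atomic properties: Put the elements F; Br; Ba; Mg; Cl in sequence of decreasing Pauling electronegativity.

EN rises left→right (higher Z_eff, smaller atoms) and falls top→bottom (larger, more shielded atoms).
Here both period and group differ, so the two effects have to be weighed against each other.
Mg > Ba: Mg sits above Ba in group 2, so the down-group effect alone puts Mg higher.
Br > Mg: period and group pull opposite ways; the across-period shift dominates (2.96 vs 1.31).
Cl > Br: they share group 17; the group trend gives Cl the larger value.
F > Cl: F sits above Cl in group 17, so the down-group effect alone puts F higher.
Approximate values (Pauling): F 3.98, Mg 1.31, Cl 3.16, Br 2.96, Ba 0.89.
So from highest to lowest: F > Cl > Br > Mg > Ba.

F, Cl, Br, Mg, Ba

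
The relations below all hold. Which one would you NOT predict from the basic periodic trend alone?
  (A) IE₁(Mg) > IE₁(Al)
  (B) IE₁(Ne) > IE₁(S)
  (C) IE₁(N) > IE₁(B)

The general trend: first ionization energy increases across a period and decreases down a group.
(A) Mg (period 3, group 2) vs Al (period 3, group 13): the stated order contradicts the simple trend.
(B) Ne (period 2, group 18) vs S (period 3, group 16): the stated order agrees with the simple trend.
(C) N (period 2, group 15) vs B (period 2, group 13): the stated order agrees with the simple trend.
The exception is (A): Al's single 3p electron is easier to remove than one from Mg's filled 3s².

(A)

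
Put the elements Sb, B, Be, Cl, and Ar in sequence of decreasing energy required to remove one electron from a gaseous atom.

IE₁ increases left→right with effective nuclear charge and decreases top→bottom as the valence shell moves farther out.
Here both period and group differ, so the two effects have to be weighed against each other.
Sb > B: period and group pull opposite ways; the across-period shift dominates (831 vs 801 kJ/mol).
Be > Sb: the two effects oppose for this pair; the down-group effect wins (900 vs 831 kJ/mol).
Cl > Be: the two effects oppose for this pair; the across-period effect wins (1251 vs 900 kJ/mol).
Ar > Cl: both are in period 3; the period trend gives Ar the larger value.
Note the exception: Be has a higher first ionization energy than B, contrary to the simple trend — removing B's lone 2p electron is easier than breaking Be's filled 2s².
Approximate values (kJ/mol): Be 900, B 801, Cl 1251, Ar 1521, Sb 831.
So from highest to lowest: Ar > Cl > Be > Sb > B.

Ar, Cl, Be, Sb, B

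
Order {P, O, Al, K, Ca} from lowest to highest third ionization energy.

Consider each +2 ion: P²⁺ still has 3 valence electrons; O²⁺ still has 4 valence electrons; Al²⁺ still has 1 valence electron; K²⁺ is already 1 electron into the core; Ca²⁺ is the bare [Ar] core.
Usually core removal costs more than valence removal, but here the competition is close: a tightly held n=2 valence electron can cost more to remove than an n=3 core electron, so the actual values have to decide it.
Valence configurations: P²⁺ [Ne]3s²3p¹, O²⁺ [He]2s²2p², Al²⁺ [Ne]3s¹.
The numbers (kJ/mol): P 2914, O 5300, Al 2745, K 4420, Ca 4912.
Putting it together, IE_3: Al < P < K < Ca < O.

Al < P < K < Ca < O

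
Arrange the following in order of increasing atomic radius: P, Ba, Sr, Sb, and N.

Across a period the added protons contract the valence shell; down a group each new principal shell makes the atom larger.
These span different periods and groups, so the two trends combine.
P > N: P sits below N in group 15, so the down-group effect alone puts P larger.
Sb > P: they share group 15; the group trend gives Sb the larger value.
Sr > Sb: both are in period 5; the period trend gives Sr the larger value.
Ba > Sr: they share group 2; the group trend gives Ba the larger value.
Tabulated atomic radius (pm): N 71, P 111, Sr 185, Sb 140, Ba 196.
So from smallest to largest: N < P < Sb < Sr < Ba.

N, P, Sb, Sr, Ba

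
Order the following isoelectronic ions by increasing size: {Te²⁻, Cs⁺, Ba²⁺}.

All of these have 54 electrons, so size is governed by nuclear charge alone: the more protons, the stronger the pull on the same electron cloud, and the smaller the ion.
Nuclear charges: Ba²⁺ (Z=56), Cs⁺ (Z=55), Te²⁻ (Z=52).
Smallest to largest: Ba²⁺ < Cs⁺ < Te²⁻.

Ba²⁺, Cs⁺, Te²⁻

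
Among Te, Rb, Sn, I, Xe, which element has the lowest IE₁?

Rb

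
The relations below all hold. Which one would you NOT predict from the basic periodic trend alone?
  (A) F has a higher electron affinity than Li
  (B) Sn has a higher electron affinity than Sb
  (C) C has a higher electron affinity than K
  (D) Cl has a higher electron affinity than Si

The general trend: electron affinity increases across a period and decreases down a group.
(A) F (period 2, group 17) vs Li (period 2, group 1): the stated order agrees with the simple trend.
(B) Sn (period 5, group 14) vs Sb (period 5, group 15): the stated order contradicts the simple trend.
(C) C (period 2, group 14) vs K (period 4, group 1): the stated order agrees with the simple trend.
(D) Cl (period 3, group 17) vs Si (period 3, group 14): the stated order agrees with the simple trend.
The exception is (B): adding an electron to Sb's half-filled 5p³ is unfavourable, so Sn has the more exothermic EA.

(B)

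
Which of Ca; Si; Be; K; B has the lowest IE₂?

Ca

Consider each +1 ion: Ca⁺ still has 1 valence electron; Si⁺ still has 3 valence electrons; Be⁺ still has 1 valence electron; K⁺ is the bare [Ar] core; B⁺ still has 2 valence electrons.
Pulling an electron out of a noble-gas core costs far more than removing a remaining valence electron, so K sits at the high end of IE_2.
Valence configurations: Ca⁺ [Ar]4s¹, Si⁺ [Ne]3s²3p¹, Be⁺ [He]2s¹, B⁺ [He]2s².
Approximate IE_2 values (kJ/mol): Ca 1145, Si 1577, Be 1757, K 3052, B 2427.
So the second ionization energies run Ca < Si < Be < B < K.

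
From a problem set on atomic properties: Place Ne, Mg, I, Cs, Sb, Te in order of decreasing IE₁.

Ne, I, Te, Sb, Mg, Cs

Ne is in period 2, group 18; Mg is in period 3, group 2; Sb is in period 5, group 15; Te is in period 5, group 16; I is in period 5, group 17; Cs is in period 6, group 1.
Removing the outermost electron gets harder across a period and easier down a group.
These span different periods and groups, so the two trends combine.
Mg > Cs: relative to Cs, both the across-period and down-group shifts push Mg's first ionization energy up.
Sb > Mg: the two effects oppose for this pair; the across-period effect wins (831 vs 738 kJ/mol).
Te > Sb: Te lies to the right of Sb in period 5, so the across-period effect alone puts Te higher.
I > Te: I lies to the right of Te in period 5, so the across-period effect alone puts I higher.
Ne > I: relative to I, both the across-period and down-group shifts push Ne's first ionization energy up.
Approximate values (kJ/mol): Ne 2081, Mg 738, Sb 831, Te 869, I 1008, Cs 376.
So from highest to lowest: Ne > I > Te > Sb > Mg > Cs.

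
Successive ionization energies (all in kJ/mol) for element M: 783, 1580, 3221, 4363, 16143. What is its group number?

Look for the largest jump between consecutive ionization energies: IE5/IE4 ≈ 3.7, far larger than any earlier ratio.
That jump marks the point where a core electron is being removed. So the atom has 4 valence electrons.
A main-group element with 4 valence electrons is in group 14.

Group 14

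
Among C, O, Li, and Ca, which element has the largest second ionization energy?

The second ionization energy removes an electron from the +1 ion. For each element: C⁺ still has 3 valence electrons; O⁺ still has 5 valence electrons; Li⁺ is the bare [He] core; Ca⁺ still has 1 valence electron.
Breaking into a closed-shell core is much more expensive than removing a leftover valence electron — Li has the largest IE_2 here.
Valence configurations: C⁺ [He]2s²2p¹, O⁺ [He]2s²2p³, Ca⁺ [Ar]4s¹.
The numbers (kJ/mol): C 2353, O 3388, Li 7298, Ca 1145.
So the second ionization energies run Ca < C < O < Li.

Li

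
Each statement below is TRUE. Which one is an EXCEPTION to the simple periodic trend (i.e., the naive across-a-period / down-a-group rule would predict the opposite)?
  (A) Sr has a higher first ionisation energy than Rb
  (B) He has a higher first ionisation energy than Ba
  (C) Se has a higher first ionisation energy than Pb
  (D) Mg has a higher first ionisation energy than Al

(D)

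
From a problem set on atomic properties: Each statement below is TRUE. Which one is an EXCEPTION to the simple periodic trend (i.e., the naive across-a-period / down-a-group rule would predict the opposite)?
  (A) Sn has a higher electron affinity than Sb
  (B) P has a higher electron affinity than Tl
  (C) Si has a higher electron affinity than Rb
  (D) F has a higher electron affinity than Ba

The general trend: electron affinity increases across a period and decreases down a group.
(A) Sn (period 5, group 14) vs Sb (period 5, group 15): the stated order contradicts the simple trend.
(B) P (period 3, group 15) vs Tl (period 6, group 13): the stated order agrees with the simple trend.
(C) Si (period 3, group 14) vs Rb (period 5, group 1): the stated order agrees with the simple trend.
(D) F (period 2, group 17) vs Ba (period 6, group 2): the stated order agrees with the simple trend.
The exception is (A): adding an electron to Sb's half-filled 5p³ is unfavourable, so Sn has the more exothermic EA.

(A)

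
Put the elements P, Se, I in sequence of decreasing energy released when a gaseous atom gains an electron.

P is in period 3, group 15; Se is in period 4, group 16; I is in period 5, group 17.
Adding an electron releases more energy for atoms nearer the top right (short of the noble gases).
These sit on a diagonal, where the across-period and down-group effects partly cancel.
Se > P: the two effects oppose for this pair; the across-period effect wins (195 vs 72 kJ/mol).
I > Se: the two effects oppose for this pair; the across-period effect wins (295 vs 195 kJ/mol).
For reference (kJ/mol): P 72, Se 195, I 295.
So from highest to lowest: I > Se > P.

I > Se > P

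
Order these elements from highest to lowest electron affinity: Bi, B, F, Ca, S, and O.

F > S > O > Bi > B > Ca

B is in period 2, group 13; O is in period 2, group 16; F is in period 2, group 17; S is in period 3, group 16; Ca is in period 4, group 2; Bi is in period 6, group 15.
EA tends to increase across a period and decrease down a group, though the pattern is less regular than for IE or radius.
These span different periods and groups, so the two trends combine.
B > Ca: both effects reinforce here, so B is clearly the higher of the two.
Bi > B: the two effects oppose for this pair; the across-period effect wins (91 vs 27 kJ/mol).
O > Bi: relative to Bi, both the across-period and down-group shifts push O's electron affinity up.
S > O: this pair runs against the simple trend — see the exception note.
F > S: relative to S, both the across-period and down-group shifts push F's electron affinity up.
Note the exception: S has a higher electron affinity than O, contrary to the simple trend — the compact 2p subshell of O repels the added electron more than S's larger 3p does.
Tabulated electron affinity (kJ/mol): B 27, O 141, F 328, S 200, Ca 2, Bi 91.
So from highest to lowest: F > S > O > Bi > B > Ca.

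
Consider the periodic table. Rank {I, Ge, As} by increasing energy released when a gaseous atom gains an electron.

As < Ge < I

Ge is in period 4, group 14; As is in period 4, group 15; I is in period 5, group 17.
Atoms with high Z_eff and room in the valence shell (especially the halogens) have the most exothermic electron affinities.
Neither a single period nor a single group — weigh both effects.
Ge > As: this pair runs against the simple trend — see the exception note.
I > Ge: the two effects oppose for this pair; the across-period effect wins (295 vs 119 kJ/mol).
Note the exception: Ge has a higher electron affinity than As, contrary to the simple trend — adding an electron to As's half-filled 4p³ is unfavourable, so Ge (4p²) has the more exothermic EA.
Tabulated electron affinity (kJ/mol): Ge 119, As 78, I 295.
So from lowest to highest: As < Ge < I.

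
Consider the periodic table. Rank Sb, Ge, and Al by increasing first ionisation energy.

Al < Ge < Sb

Al is in period 3, group 13; Ge is in period 4, group 14; Sb is in period 5, group 15.
First ionization energy rises across a period (greater Z_eff holds electrons more tightly) and falls down a group (valence electrons are farther from the nucleus).
These sit on a diagonal, where the across-period and down-group effects partly cancel.
Ge > Al: period and group pull opposite ways; the across-period shift dominates (762 vs 578 kJ/mol).
Sb > Ge: period and group pull opposite ways; the across-period shift dominates (831 vs 762 kJ/mol).
Approximate values (kJ/mol): Al 578, Ge 762, Sb 831.
So from lowest to highest: Al < Ge < Sb.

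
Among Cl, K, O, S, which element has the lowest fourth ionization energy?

S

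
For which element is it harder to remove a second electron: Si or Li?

IE_2 is the cost of taking one more electron from the +1 cation: Si⁺ still has 3 valence electrons; Li⁺ is the bare [He] core.
Breaking into a closed-shell core is much more expensive than removing a leftover valence electron — Li has the largest IE_2 here.
The numbers (kJ/mol): Si 1577, Li 7298.
Hence IE_2: Si < Li.

Li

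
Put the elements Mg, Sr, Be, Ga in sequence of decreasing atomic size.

Sr > Mg > Ga > Be

Be is in period 2, group 2; Mg is in period 3, group 2; Ga is in period 4, group 13; Sr is in period 5, group 2.
Atomic radius shrinks across a period as nuclear charge pulls the same shell inward, and grows down a group as new shells are added.
Neither a single period nor a single group — weigh both effects.
Ga > Be: period and group pull opposite ways; the down-group shift dominates (124 vs 102 pm).
Mg > Ga: period and group pull opposite ways; the across-period shift dominates (139 vs 124 pm).
Sr > Mg: they share group 2; the group trend gives Sr the larger value.
Tabulated atomic radius (pm): Be 102, Mg 139, Ga 124, Sr 185.
So from largest to smallest: Sr > Mg > Ga > Be.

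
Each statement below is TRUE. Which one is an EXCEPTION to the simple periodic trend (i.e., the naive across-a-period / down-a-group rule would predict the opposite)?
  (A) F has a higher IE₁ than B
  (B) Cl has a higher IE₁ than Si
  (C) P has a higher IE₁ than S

The general trend: IE₁ increases across a period and decreases down a group.
(A) F (period 2, group 17) vs B (period 2, group 13): the stated order agrees with the simple trend.
(B) Cl (period 3, group 17) vs Si (period 3, group 14): the stated order agrees with the simple trend.
(C) P (period 3, group 15) vs S (period 3, group 16): the stated order contradicts the simple trend.
The exception is (C): S (3p⁴) ionizes more easily than half-filled P (3p³) because the paired 3p electron in S is pushed out by e⁻–e⁻ repulsion.

(C)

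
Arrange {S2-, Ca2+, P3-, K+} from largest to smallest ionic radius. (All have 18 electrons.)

P3- > S2- > K+ > Ca2+

All of these have 18 electrons, so size is governed by nuclear charge alone: the more protons, the stronger the pull on the same electron cloud, and the smaller the ion.
Nuclear charges: Ca2+ (Z=20), K+ (Z=19), S2- (Z=16), P3- (Z=15).
Largest to smallest: P3- > S2- > K+ > Ca2+.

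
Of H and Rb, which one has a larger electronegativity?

H

H is in period 1, group 1; Rb is in period 5, group 1.
Smaller atoms with higher effective nuclear charge are more electronegative.
All are in group 1, so electronegativity increases up the group.
So H has the larger electronegativity (H > Rb).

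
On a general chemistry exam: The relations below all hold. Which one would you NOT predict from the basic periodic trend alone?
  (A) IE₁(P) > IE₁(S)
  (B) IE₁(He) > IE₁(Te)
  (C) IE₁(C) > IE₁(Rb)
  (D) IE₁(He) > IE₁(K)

(A)

The general trend: IE₁ increases across a period and decreases down a group.
(A) P (period 3, group 15) vs S (period 3, group 16): the stated order contradicts the simple trend.
(B) He (period 1, group 18) vs Te (period 5, group 16): the stated order agrees with the simple trend.
(C) C (period 2, group 14) vs Rb (period 5, group 1): the stated order agrees with the simple trend.
(D) He (period 1, group 18) vs K (period 4, group 1): the stated order agrees with the simple trend.
The exception is (A): S (3p⁴) ionizes more easily than half-filled P (3p³) because the paired 3p electron in S is pushed out by e⁻–e⁻ repulsion.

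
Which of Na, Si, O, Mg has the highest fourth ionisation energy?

Mg

After 3 electrons have been removed, what remains? Na³⁺ is already 2 electrons into the core; Si³⁺ still has 1 valence electron; O³⁺ still has 3 valence electrons; Mg³⁺ is already 1 electron into the core.
Breaking into a closed-shell core is much more expensive than removing a leftover valence electron — Na and Mg have the largest IE_4 here.
Valence configurations: Si³⁺ [Ne]3s¹, O³⁺ [He]2s²2p¹.
The numbers (kJ/mol): Na 9543, Si 4356, O 7469, Mg 10543.
Putting it together, IE_4: Si < O < Na < Mg.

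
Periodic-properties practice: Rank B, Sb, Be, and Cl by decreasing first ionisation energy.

Be is in period 2, group 2; B is in period 2, group 13; Cl is in period 3, group 17; Sb is in period 5, group 15.
Removing the outermost electron gets harder across a period and easier down a group.
Neither a single period nor a single group — weigh both effects.
Sb > B: period and group pull opposite ways; the across-period shift dominates (831 vs 801 kJ/mol).
Be > Sb: the two effects oppose for this pair; the down-group effect wins (900 vs 831 kJ/mol).
Cl > Be: the two effects oppose for this pair; the across-period effect wins (1251 vs 900 kJ/mol).
Note the exception: Be has a higher first ionization energy than B, contrary to the simple trend — removing B's lone 2p electron is easier than breaking Be's filled 2s².
Approximate values (kJ/mol): Be 900, B 801, Cl 1251, Sb 831.
So from highest to lowest: Cl > Be > Sb > B.

Cl, Be, Sb, B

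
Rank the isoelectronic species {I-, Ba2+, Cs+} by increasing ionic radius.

Ba2+ < Cs+ < I-

All of these have 54 electrons, so size is governed by nuclear charge alone: the more protons, the stronger the pull on the same electron cloud, and the smaller the ion.
Nuclear charges: Ba2+ (Z=56), Cs+ (Z=55), I- (Z=53).
Smallest to largest: Ba2+ < Cs+ < I-.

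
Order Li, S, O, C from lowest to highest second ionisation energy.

IE_2 is the cost of taking one more electron from the +1 cation: Li⁺ is the bare [He] core; S⁺ still has 5 valence electrons; O⁺ still has 5 valence electrons; C⁺ still has 3 valence electrons.
Pulling an electron out of a noble-gas core costs far more than removing a remaining valence electron, so Li sits at the high end of IE_2.
Valence configurations: S⁺ [Ne]3s²3p³, O⁺ [He]2s²2p³, C⁺ [He]2s²2p¹.
The numbers (kJ/mol): Li 7298, S 2252, O 3388, C 2353.
Hence IE_2: S < C < O < Li.

S < C < O < Li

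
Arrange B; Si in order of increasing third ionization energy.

Si < B

IE_3 is the cost of taking one more electron from the +2 cation: B²⁺ still has 1 valence electron; Si²⁺ still has 2 valence electrons.
All are still removing valence electrons, so compare the +2 ions as you would atoms: IE_3 generally rises across a period (higher Z_eff) and falls down a group (larger shell), subject to the usual subshell exceptions.
Valence configurations: B²⁺ [He]2s¹, Si²⁺ [Ne]3s².
Tabulated IE_3 (kJ/mol): B 3660, Si 3232.
Overall IE_3 order: Si < B.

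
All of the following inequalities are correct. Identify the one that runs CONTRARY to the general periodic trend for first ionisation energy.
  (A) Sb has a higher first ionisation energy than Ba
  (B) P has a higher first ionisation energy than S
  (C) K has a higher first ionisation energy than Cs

(B)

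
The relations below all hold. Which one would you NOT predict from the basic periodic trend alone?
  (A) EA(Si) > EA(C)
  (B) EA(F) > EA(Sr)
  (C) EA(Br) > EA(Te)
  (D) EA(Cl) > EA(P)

The general trend: electron affinity increases across a period and decreases down a group.
(A) Si (period 3, group 14) vs C (period 2, group 14): the stated order contradicts the simple trend.
(B) F (period 2, group 17) vs Sr (period 5, group 2): the stated order agrees with the simple trend.
(C) Br (period 4, group 17) vs Te (period 5, group 16): the stated order agrees with the simple trend.
(D) Cl (period 3, group 17) vs P (period 3, group 15): the stated order agrees with the simple trend.
The exception is (A): Si's larger, more diffuse 3p orbitals accept an added electron slightly more readily than C's compact 2p.

(A)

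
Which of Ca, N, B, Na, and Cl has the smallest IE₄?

Cl

After 3 electrons have been removed, what remains? Ca³⁺ is already 1 electron into the core; N³⁺ still has 2 valence electrons; B³⁺ is the bare [He] core; Na³⁺ is already 2 electrons into the core; Cl³⁺ still has 4 valence electrons.
Usually core removal costs more than valence removal, but here the competition is close: a tightly held n=2 valence electron can cost more to remove than an n=3 core electron, so the actual values have to decide it.
Valence configurations: N³⁺ [He]2s², Cl³⁺ [Ne]3s²3p².
Tabulated IE_4 (kJ/mol): Ca 6491, N 7475, B 25026, Na 9543, Cl 5159.
Overall IE_4 order: Cl < Ca < N < Na < B.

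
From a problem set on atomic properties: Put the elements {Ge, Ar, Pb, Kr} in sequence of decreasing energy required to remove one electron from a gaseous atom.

Ar > Kr > Ge > Pb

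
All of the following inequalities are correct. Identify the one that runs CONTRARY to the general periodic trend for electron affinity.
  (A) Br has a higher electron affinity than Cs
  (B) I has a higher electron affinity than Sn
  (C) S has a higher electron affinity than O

(C)

The general trend: electron affinity increases across a period and decreases down a group.
(A) Br (period 4, group 17) vs Cs (period 6, group 1): the stated order agrees with the simple trend.
(B) I (period 5, group 17) vs Sn (period 5, group 14): the stated order agrees with the simple trend.
(C) S (period 3, group 16) vs O (period 2, group 16): the stated order contradicts the simple trend.
The exception is (C): the compact 2p subshell of O repels the added electron more than S's larger 3p does.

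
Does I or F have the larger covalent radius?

I

F is in period 2, group 17; I is in period 5, group 17.
Across a period the added protons contract the valence shell; down a group each new principal shell makes the atom larger.
All are in group 17, so atomic radius increases down the group.
So I has the larger covalent radius (I > F).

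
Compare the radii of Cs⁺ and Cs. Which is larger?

Cs

Forming Cs⁺ removes 1 electron from Cs. Fewer electrons for the same nuclear charge means less shielding and a higher Z_eff on the remaining electrons, and for main-group metals the entire outer shell is lost.
A cation is smaller than its parent atom: Cs⁺ < Cs.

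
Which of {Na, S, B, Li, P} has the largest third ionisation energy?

Li

Consider each +2 ion: Na²⁺ is already 1 electron into the core; S²⁺ still has 4 valence electrons; B²⁺ still has 1 valence electron; Li²⁺ is already 1 electron into the core; P²⁺ still has 3 valence electrons.
Pulling an electron out of a noble-gas core costs far more than removing a remaining valence electron, so Na and Li sit at the high end of IE_3.
Valence configurations: S²⁺ [Ne]3s²3p², B²⁺ [He]2s¹, P²⁺ [Ne]3s²3p¹.
Tabulated IE_3 (kJ/mol): Na 6910, S 3357, B 3660, Li 11815, P 2914.
Overall IE_3 order: P < S < B < Na < Li.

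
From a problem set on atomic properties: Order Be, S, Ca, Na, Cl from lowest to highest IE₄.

S, Cl, Ca, Na, Be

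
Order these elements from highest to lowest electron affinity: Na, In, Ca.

Na > In > Ca

Na is in period 3, group 1; Ca is in period 4, group 2; In is in period 5, group 13.
Electron affinity generally becomes more exothermic across a period toward the halogens and less exothermic down a group.
These sit on a diagonal, where the across-period and down-group effects partly cancel.
In > Ca: period and group pull opposite ways; the across-period shift dominates (29 vs 2 kJ/mol).
Na > In: the two effects oppose for this pair; the down-group effect wins (53 vs 29 kJ/mol).
For reference (kJ/mol): Na 53, Ca 2, In 29.
So from highest to lowest: Na > In > Ca.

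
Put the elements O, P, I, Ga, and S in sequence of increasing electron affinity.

Ga < P < O < S < I

O is in period 2, group 16; P is in period 3, group 15; S is in period 3, group 16; Ga is in period 4, group 13; I is in period 5, group 17.
Atoms with high Z_eff and room in the valence shell (especially the halogens) have the most exothermic electron affinities.
These span different periods and groups, so the two trends combine.
P > Ga: both effects reinforce here, so P is clearly the higher of the two.
O > P: relative to P, both the across-period and down-group shifts push O's electron affinity up.
S > O: this pair runs against the simple trend — see the exception note.
I > S: the two effects oppose for this pair; the across-period effect wins (295 vs 200 kJ/mol).
Note the exception: S has a higher electron affinity than O, contrary to the simple trend — the compact 2p subshell of O repels the added electron more than S's larger 3p does.
For reference (kJ/mol): O 141, P 72, S 200, Ga 29, I 295.
So from lowest to highest: Ga < P < O < S < I.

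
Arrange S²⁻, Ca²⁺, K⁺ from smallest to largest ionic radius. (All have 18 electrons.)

Ca²⁺ < K⁺ < S²⁻

All of these have 18 electrons, so size is governed by nuclear charge alone: the more protons, the stronger the pull on the same electron cloud, and the smaller the ion.
Nuclear charges: Ca²⁺ (Z=20), K⁺ (Z=19), S²⁻ (Z=16).
Smallest to largest: Ca²⁺ < K⁺ < S²⁻.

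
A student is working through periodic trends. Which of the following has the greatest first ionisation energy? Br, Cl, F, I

F is in period 2, group 17; Cl is in period 3, group 17; Br is in period 4, group 17; I is in period 5, group 17.
IE₁ increases left→right with effective nuclear charge and decreases top→bottom as the valence shell moves farther out.
All are in group 17, so first ionization energy increases up the group.
The greatest first ionisation energy among these belongs to F.

F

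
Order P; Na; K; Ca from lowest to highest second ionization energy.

Ca < P < K < Na

Consider each +1 ion: P⁺ still has 4 valence electrons; Na⁺ is the bare [Ne] core; K⁺ is the bare [Ar] core; Ca⁺ still has 1 valence electron.
Breaking into a closed-shell core is much more expensive than removing a leftover valence electron — K and Na have the largest IE_2 here.
Valence configurations: P⁺ [Ne]3s²3p², Ca⁺ [Ar]4s¹.
The numbers (kJ/mol): P 1907, Na 4562, K 3052, Ca 1145.
So the second ionization energies run Ca < P < K < Na.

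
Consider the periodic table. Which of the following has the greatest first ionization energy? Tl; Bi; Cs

Bi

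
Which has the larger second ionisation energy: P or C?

C

The second ionization energy removes an electron from the +1 ion. For each element: P⁺ still has 4 valence electrons; C⁺ still has 3 valence electrons.
All are still removing valence electrons, so compare the +1 ions as you would atoms: IE_2 generally rises across a period (higher Z_eff) and falls down a group (larger shell), subject to the usual subshell exceptions.
Valence configurations: P⁺ [Ne]3s²3p², C⁺ [He]2s²2p¹.
The numbers (kJ/mol): P 1907, C 2353.
So the second ionization energies run P < C.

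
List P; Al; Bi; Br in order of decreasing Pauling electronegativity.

Atoms toward the upper right of the periodic table pull bonding electrons most strongly.
Neither a single period nor a single group — weigh both effects.
Bi > Al: the two effects oppose for this pair; the across-period effect wins (2.02 vs 1.61).
P > Bi: they share group 15; the group trend gives P the larger value.
Br > P: period and group pull opposite ways; the across-period shift dominates (2.96 vs 2.19).
For reference (Pauling): Al 1.61, P 2.19, Br 2.96, Bi 2.02.
So from highest to lowest: Br > P > Bi > Al.

Br > P > Bi > Al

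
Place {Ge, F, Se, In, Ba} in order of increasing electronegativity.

F is in period 2, group 17; Ge is in period 4, group 14; Se is in period 4, group 16; In is in period 5, group 13; Ba is in period 6, group 2.
EN rises left→right (higher Z_eff, smaller atoms) and falls top→bottom (larger, more shielded atoms).
Here both period and group differ, so the two effects have to be weighed against each other.
In > Ba: both effects reinforce here, so In is clearly the higher of the two.
Ge > In: both effects reinforce here, so Ge is clearly the higher of the two.
Se > Ge: Se lies to the right of Ge in period 4, so the across-period effect alone puts Se higher.
F > Se: relative to Se, both the across-period and down-group shifts push F's electronegativity up.
Approximate values (Pauling): F 3.98, Ge 2.01, Se 2.55, In 1.78, Ba 0.89.
So from lowest to highest: Ba < In < Ge < Se < F.

Ba, In, Ge, Se, F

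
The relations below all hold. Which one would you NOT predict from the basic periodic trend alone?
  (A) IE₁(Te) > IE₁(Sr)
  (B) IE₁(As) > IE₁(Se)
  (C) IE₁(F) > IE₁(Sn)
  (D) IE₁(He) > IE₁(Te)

The general trend: IE₁ increases across a period and decreases down a group.
(A) Te (period 5, group 16) vs Sr (period 5, group 2): the stated order agrees with the simple trend.
(B) As (period 4, group 15) vs Se (period 4, group 16): the stated order contradicts the simple trend.
(C) F (period 2, group 17) vs Sn (period 5, group 14): the stated order agrees with the simple trend.
(D) He (period 1, group 18) vs Te (period 5, group 16): the stated order agrees with the simple trend.
The exception is (B): Se (4p⁴) ionizes more easily than half-filled As (4p³).

(B)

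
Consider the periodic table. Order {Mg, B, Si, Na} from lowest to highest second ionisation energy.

Mg < Si < B < Na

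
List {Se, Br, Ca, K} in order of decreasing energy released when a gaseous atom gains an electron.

Br > Se > K > Ca

K is in period 4, group 1; Ca is in period 4, group 2; Se is in period 4, group 16; Br is in period 4, group 17.
Electron affinity generally becomes more exothermic across a period toward the halogens and less exothermic down a group.
All lie in period 4; the across-period trend (electron affinity increases left to right) applies, with the exception below.
Note the exception: K has a higher electron affinity than Ca, contrary to the simple trend — adding an electron to Ca (ns²) has to open a new, higher-energy np subshell, which is unfavourable.
Approximate values (kJ/mol): K 48, Ca 2, Se 195, Br 325.
So from highest to lowest: Br > Se > K > Ca.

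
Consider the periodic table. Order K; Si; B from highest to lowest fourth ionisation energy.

B > K > Si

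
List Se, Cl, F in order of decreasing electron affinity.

Electron affinity generally becomes more exothermic across a period toward the halogens and less exothermic down a group.
Here both period and group differ, so the two effects have to be weighed against each other.
F > Se: relative to Se, both the across-period and down-group shifts push F's electron affinity up.
Cl > F: this pair runs against the simple trend — see the exception note.
Note the exception: Cl has a higher electron affinity than F, contrary to the simple trend — F's small 2p subshell makes the incoming electron feel strong e⁻–e⁻ repulsion, so Cl actually releases more energy on gaining an electron.
Tabulated electron affinity (kJ/mol): F 328, Cl 349, Se 195.
So from highest to lowest: Cl > F > Se.

Cl > F > Se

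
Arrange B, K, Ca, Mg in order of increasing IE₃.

B < K < Ca < Mg

IE_3 is the cost of taking one more electron from the +2 cation: B²⁺ still has 1 valence electron; K²⁺ is already 1 electron into the core; Ca²⁺ is the bare [Ar] core; Mg²⁺ is the bare [Ne] core.
Breaking into a closed-shell core is much more expensive than removing a leftover valence electron — K, Ca and Mg have the largest IE_3 here.
Tabulated IE_3 (kJ/mol): B 3660, K 4420, Ca 4912, Mg 7733.
So the third ionization energies run B < K < Ca < Mg.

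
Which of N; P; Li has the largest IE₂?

Consider each +1 ion: N⁺ still has 4 valence electrons; P⁺ still has 4 valence electrons; Li⁺ is the bare [He] core.
Core electrons are held far more tightly than valence electrons, so Li tops the IE_2 order.
Valence configurations: N⁺ [He]2s²2p², P⁺ [Ne]3s²3p².
Approximate IE_2 values (kJ/mol): N 2856, P 1907, Li 7298.
Hence IE_2: P < N < Li.

Li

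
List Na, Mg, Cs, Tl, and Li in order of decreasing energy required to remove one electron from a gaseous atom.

Mg > Tl > Li > Na > Cs

Li is in period 2, group 1; Na is in period 3, group 1; Mg is in period 3, group 2; Cs is in period 6, group 1; Tl is in period 6, group 13.
IE₁ increases left→right with effective nuclear charge and decreases top→bottom as the valence shell moves farther out.
Neither a single period nor a single group — weigh both effects.
Na > Cs: they share group 1; the group trend gives Na the larger value.
Li > Na: Li sits above Na in group 1, so the down-group effect alone puts Li higher.
Tl > Li: period and group pull opposite ways; the across-period shift dominates (589 vs 520 kJ/mol).
Mg > Tl: period and group pull opposite ways; the down-group shift dominates (738 vs 589 kJ/mol).
Approximate values (kJ/mol): Li 520, Na 496, Mg 738, Cs 376, Tl 589.
So from highest to lowest: Mg > Tl > Li > Na > Cs.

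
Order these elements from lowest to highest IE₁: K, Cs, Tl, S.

IE₁ increases left→right with effective nuclear charge and decreases top→bottom as the valence shell moves farther out.
Neither a single period nor a single group — weigh both effects.
K > Cs: they share group 1; the group trend gives K the larger value.
Tl > K: the two effects oppose for this pair; the across-period effect wins (589 vs 419 kJ/mol).
S > Tl: relative to Tl, both the across-period and down-group shifts push S's first ionization energy up.
Tabulated first ionization energy (kJ/mol): S 1000, K 419, Cs 376, Tl 589.
So from lowest to highest: Cs < K < Tl < S.

Cs, K, Tl, S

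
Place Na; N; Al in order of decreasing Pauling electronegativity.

N, Al, Na

N is in period 2, group 15; Na is in period 3, group 1; Al is in period 3, group 13.
Smaller atoms with higher effective nuclear charge are more electronegative.
Neither a single period nor a single group — weigh both effects.
Al > Na: Al lies to the right of Na in period 3, so the across-period effect alone puts Al higher.
N > Al: relative to Al, both the across-period and down-group shifts push N's electronegativity up.
Tabulated electronegativity (Pauling): N 3.04, Na 0.93, Al 1.61.
So from highest to lowest: N > Al > Na.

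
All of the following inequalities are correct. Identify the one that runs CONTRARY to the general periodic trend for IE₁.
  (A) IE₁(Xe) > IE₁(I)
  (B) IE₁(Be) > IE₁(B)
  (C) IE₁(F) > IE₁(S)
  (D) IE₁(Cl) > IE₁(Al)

(B)

The general trend: IE₁ increases across a period and decreases down a group.
(A) Xe (period 5, group 18) vs I (period 5, group 17): the stated order agrees with the simple trend.
(B) Be (period 2, group 2) vs B (period 2, group 13): the stated order contradicts the simple trend.
(C) F (period 2, group 17) vs S (period 3, group 16): the stated order agrees with the simple trend.
(D) Cl (period 3, group 17) vs Al (period 3, group 13): the stated order agrees with the simple trend.
The exception is (B): removing B's lone 2p electron is easier than breaking Be's filled 2s².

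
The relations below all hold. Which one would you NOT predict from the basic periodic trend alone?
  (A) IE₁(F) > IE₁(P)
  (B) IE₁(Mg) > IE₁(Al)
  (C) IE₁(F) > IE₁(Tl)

(B)

The general trend: first ionization energy increases across a period and decreases down a group.
(A) F (period 2, group 17) vs P (period 3, group 15): the stated order agrees with the simple trend.
(B) Mg (period 3, group 2) vs Al (period 3, group 13): the stated order contradicts the simple trend.
(C) F (period 2, group 17) vs Tl (period 6, group 13): the stated order agrees with the simple trend.
The exception is (B): Al's single 3p electron is easier to remove than one from Mg's filled 3s².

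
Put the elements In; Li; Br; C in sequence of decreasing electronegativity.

Li is in period 2, group 1; C is in period 2, group 14; Br is in period 4, group 17; In is in period 5, group 13.
Smaller atoms with higher effective nuclear charge are more electronegative.
Neither a single period nor a single group — weigh both effects.
In > Li: period and group pull opposite ways; the across-period shift dominates (1.78 vs 0.98).
C > In: both effects reinforce here, so C is clearly the higher of the two.
Br > C: the two effects oppose for this pair; the across-period effect wins (2.96 vs 2.55).
Approximate values (Pauling): Li 0.98, C 2.55, Br 2.96, In 1.78.
So from highest to lowest: Br > C > In > Li.

Br > C > In > Li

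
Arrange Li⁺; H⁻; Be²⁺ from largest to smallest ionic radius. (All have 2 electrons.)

All of these have 2 electrons, so size is governed by nuclear charge alone: the more protons, the stronger the pull on the same electron cloud, and the smaller the ion.
Nuclear charges: Be²⁺ (Z=4), Li⁺ (Z=3), H⁻ (Z=1).
Largest to smallest: H⁻ > Li⁺ > Be²⁺.

H⁻ > Li⁺ > Be²⁺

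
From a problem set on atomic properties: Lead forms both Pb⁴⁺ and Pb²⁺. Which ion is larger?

Both ions have Z = 82 protons, but Pb⁴⁺ has lost more electrons, so its remaining electrons feel a larger effective nuclear charge per electron and are pulled in more tightly.
Higher positive charge → smaller ion, so Pb²⁺ > Pb⁴⁺.

Pb²⁺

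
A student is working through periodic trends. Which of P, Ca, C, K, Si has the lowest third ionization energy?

After 2 electrons have been removed, what remains? P²⁺ still has 3 valence electrons; Ca²⁺ is the bare [Ar] core; C²⁺ still has 2 valence electrons; K²⁺ is already 1 electron into the core; Si²⁺ still has 2 valence electrons.
Usually core removal costs more than valence removal, but here the competition is close: a tightly held n=2 valence electron can cost more to remove than an n=3 core electron, so the actual values have to decide it.
Valence configurations: P²⁺ [Ne]3s²3p¹, C²⁺ [He]2s², Si²⁺ [Ne]3s².
P²⁺ loses a lone 3p electron whereas Si²⁺ must break into a filled 3s² pair, so IE_3(Si) > IE_3(P) even though P has the higher nuclear charge.
The numbers (kJ/mol): P 2914, Ca 4912, C 4620, K 4420, Si 3232.
Hence IE_3: P < Si < K < C < Ca.

P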